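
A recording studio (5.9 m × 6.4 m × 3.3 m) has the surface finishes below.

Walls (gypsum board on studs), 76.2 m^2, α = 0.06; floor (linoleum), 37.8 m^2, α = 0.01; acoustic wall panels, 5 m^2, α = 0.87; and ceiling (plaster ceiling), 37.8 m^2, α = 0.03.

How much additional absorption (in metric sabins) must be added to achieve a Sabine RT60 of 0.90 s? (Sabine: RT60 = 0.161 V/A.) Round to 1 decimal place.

11.9 sabins

Total absorption A₁ = 76.2·0.06 + 37.8·0.01 + 5·0.87 + 37.8·0.03
  = 4.572 + 0.378 + 4.350 + 1.134 = 10.434 m^2 sabins.
V = 124.608 m³. Required absorption A₂ = 0.161 × 124.608 / 0.90 = 22.291 sabins.
Shortfall: 22.291 − 10.434 = 11.9 sabins.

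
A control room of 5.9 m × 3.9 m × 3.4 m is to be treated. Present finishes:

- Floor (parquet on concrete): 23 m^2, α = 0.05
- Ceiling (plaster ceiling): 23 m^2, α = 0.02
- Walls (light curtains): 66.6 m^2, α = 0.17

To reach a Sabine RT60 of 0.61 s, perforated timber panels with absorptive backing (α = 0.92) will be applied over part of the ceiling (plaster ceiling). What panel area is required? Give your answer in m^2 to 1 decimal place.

8.6

Equivalent absorption area: A₁ = 23·0.05 + 23·0.02 + 66.6·0.17 = 12.932 m^2.
V = 78.234 m³. Target absorption A₂ = 0.161 × 78.234 / 0.61 = 20.649 sabins.
Absorption to add: 20.649 − 12.932 = 7.717 sabins.
Each m^2 of panel replacing the ceiling (plaster ceiling) adds (0.92 − 0.02) = 0.90 sabins.
Panel area = 7.717 / 0.90 = 8.6 m^2.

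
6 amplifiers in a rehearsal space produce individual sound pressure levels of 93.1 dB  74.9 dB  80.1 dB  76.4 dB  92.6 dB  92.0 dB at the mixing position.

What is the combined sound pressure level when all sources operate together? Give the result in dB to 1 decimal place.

97.5 dB

Converting to relative power and adding: 10^(93.1/10) + 10^(74.9/10) + 10^(80.1/10) + 10^(76.4/10) + 10^(92.6/10) + 10^(92.0/10) = 5.623e+09.
Combined level = 10 log₁₀(5.623e+09) = 97.5 dB.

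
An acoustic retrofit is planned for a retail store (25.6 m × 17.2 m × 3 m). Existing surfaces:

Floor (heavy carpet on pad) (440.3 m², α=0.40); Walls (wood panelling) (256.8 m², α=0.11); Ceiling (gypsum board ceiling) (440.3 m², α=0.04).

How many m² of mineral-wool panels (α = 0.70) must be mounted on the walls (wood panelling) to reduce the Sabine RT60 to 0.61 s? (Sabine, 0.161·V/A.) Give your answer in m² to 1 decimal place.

Equivalent absorption area: A₁ = 440.3*0.40 + 256.8*0.11 + 440.3*0.04 = 221.980 m².
Required A₂ = 0.161·1320.96/0.61 = 348.647 sabins.
ΔA needed = 348.647 − 221.980 = 126.667 sabins.
Net gain per m²: Δα = 0.70 − 0.11 = 0.59.
Panel area = 126.667 / 0.59 = 214.7 m².

214.7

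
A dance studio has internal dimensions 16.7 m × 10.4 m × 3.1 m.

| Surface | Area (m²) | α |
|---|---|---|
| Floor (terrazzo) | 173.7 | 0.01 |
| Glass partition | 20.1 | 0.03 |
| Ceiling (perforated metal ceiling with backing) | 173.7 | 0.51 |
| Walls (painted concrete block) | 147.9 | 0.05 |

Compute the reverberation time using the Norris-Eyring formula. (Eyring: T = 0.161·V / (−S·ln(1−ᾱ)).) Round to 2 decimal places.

0.79 seconds

S = Σ Sᵢ = 515.4 m².
Σ(Sᵢαᵢ) = 173.7·0.01 + 20.1·0.03 + 173.7·0.51 + 147.9·0.05 = 98.322.
Mean coefficient ᾱ = A/S = 0.1908.
−S·ln(1−ᾱ) = −515.4 × ln(1 − 0.1908) = 109.115.
V = 16.7 × 10.4 × 3.1 = 538.408 m³.
RT60 = 0.161 × 538.408 / 109.115 = 0.79 s.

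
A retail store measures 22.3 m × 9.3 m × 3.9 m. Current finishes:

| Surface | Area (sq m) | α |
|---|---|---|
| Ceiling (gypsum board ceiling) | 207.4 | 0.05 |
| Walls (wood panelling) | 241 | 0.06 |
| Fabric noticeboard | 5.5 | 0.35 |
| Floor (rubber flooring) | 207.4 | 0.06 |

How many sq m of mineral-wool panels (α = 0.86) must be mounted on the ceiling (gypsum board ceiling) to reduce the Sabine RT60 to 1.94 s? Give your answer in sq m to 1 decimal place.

34.5

Total absorption A₁ = 207.4×0.05 + 241×0.06 + 5.5×0.35 + 207.4×0.06
  = 10.370 + 14.460 + 1.925 + 12.444 = 39.199 sq m sabins.
V = 808.821 m³. Target absorption A₂ = 0.161 × 808.821 / 1.94 = 67.124 sabins.
ΔA needed = 67.124 − 39.199 = 27.925 sabins.
Each sq m of panel replacing the ceiling (gypsum board ceiling) adds (0.86 − 0.05) = 0.81 sabins.
Area = ΔA/Δα = 27.925/0.81 = 34.5 sq m.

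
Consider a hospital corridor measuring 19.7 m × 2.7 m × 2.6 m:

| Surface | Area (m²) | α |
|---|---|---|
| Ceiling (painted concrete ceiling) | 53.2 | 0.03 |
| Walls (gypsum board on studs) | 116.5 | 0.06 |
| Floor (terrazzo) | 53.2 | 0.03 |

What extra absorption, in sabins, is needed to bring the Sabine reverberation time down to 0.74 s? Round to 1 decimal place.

Equivalent absorption area: A₁ = 53.2*0.03 + 116.5*0.06 + 53.2*0.03 = 10.182 m².
V = 138.294 m³. Required absorption A₂ = 0.161 × 138.294 / 0.74 = 30.088 sabins.
Shortfall: 30.088 − 10.182 = 19.9 sabins.

19.9 sabins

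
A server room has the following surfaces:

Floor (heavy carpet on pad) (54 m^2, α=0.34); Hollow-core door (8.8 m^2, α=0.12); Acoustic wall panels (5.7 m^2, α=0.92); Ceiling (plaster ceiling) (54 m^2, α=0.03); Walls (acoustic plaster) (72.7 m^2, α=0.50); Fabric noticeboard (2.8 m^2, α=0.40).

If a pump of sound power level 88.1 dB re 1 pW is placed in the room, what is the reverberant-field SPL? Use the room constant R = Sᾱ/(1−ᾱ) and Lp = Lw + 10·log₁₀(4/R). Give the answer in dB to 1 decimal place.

74.4 dB

A = 63.750 sabins; S = 198.0 m^2.
ᾱ = 0.3220, so room constant R = A/(1−ᾱ) = 94.027 m^2.
Lp = 88.1 + 10·log₁₀(4/94.027) = 88.1 + (-13.71) = 74.4 dB.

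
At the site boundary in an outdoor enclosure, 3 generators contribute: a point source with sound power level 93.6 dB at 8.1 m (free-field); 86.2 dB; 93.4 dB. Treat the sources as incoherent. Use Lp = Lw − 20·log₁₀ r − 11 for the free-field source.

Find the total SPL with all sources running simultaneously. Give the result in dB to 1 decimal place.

94.2 dB

Source at 8.1 m: Lp = 93.6 − 20·log₁₀(8.1) − 11 = 64.4 dB.
Σ 10^(Lᵢ/10) = 2.607e+09.
L_total = 10·log₁₀(2.607e+09) = 94.2 dB.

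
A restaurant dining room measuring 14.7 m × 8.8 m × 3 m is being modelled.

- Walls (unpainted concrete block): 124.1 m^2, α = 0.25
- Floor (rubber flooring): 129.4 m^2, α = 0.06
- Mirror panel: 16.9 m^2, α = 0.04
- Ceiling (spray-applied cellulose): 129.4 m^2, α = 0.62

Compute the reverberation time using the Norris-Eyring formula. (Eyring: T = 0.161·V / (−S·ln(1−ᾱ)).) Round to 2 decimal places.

S = Σ Sᵢ = 399.8 m^2.
Absorption A = 124.1·0.25 + 129.4·0.06 + 16.9·0.04 + 129.4·0.62 = 119.693 sabins.
ᾱ = 119.693 / 399.8 = 0.2994.
Eyring denominator: −S ln(1−ᾱ) = 142.256.
V = 14.7 × 8.8 × 3 = 388.08 m³.
RT60 = 0.161 × 388.08 / 142.256 = 0.44 s.

0.44 s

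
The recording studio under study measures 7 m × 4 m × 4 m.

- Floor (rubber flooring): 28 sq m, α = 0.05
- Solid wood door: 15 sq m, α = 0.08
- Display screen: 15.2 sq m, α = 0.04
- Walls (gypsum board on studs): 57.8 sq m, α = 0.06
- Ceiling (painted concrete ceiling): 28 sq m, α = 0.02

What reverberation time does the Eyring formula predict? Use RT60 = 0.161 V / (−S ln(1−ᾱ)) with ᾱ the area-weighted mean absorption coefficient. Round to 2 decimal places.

Total surface area S = 28 + 15 + 15.2 + 57.8 + 28 = 144.0 sq m.
Σ(Sᵢαᵢ) = 28·0.05 + 15·0.08 + 15.2·0.04 + 57.8·0.06 + 28·0.02 = 7.236.
ᾱ = 7.236 / 144.0 = 0.0502.
−S·ln(1−ᾱ) = −144.0 × ln(1 − 0.0502) = 7.417.
V = 7 × 4 × 4 = 112 m³.
RT60 = 0.161 × 112 / 7.417 = 2.43 s.

2.43 s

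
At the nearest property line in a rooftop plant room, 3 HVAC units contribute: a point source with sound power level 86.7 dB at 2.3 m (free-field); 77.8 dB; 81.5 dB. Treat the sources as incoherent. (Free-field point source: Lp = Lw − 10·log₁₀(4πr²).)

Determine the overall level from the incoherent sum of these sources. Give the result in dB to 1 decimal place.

Source at 2.3 m: Lp = 86.7 − 10·log₁₀(4π·2.3²) = 86.7 − 10·log₁₀(66.476) = 68.5 dB.
Σ 10^(Lᵢ/10) = 2.086e+08.
Back to dB: 10·log₁₀ Σ = 83.2 dB.

83.2 dB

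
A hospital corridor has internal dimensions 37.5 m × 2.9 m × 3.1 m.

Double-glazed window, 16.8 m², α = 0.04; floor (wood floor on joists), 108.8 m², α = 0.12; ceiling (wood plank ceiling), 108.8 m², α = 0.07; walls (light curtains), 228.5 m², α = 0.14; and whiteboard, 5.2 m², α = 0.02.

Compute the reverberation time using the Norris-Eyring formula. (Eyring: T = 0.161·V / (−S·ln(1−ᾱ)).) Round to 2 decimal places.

S = Σ Sᵢ = 468.1 m².
Absorption A = 16.8·0.04 + 108.8·0.12 + 108.8·0.07 + 228.5·0.14 + 5.2·0.02 = 53.438 sabins.
ᾱ = 53.438 / 468.1 = 0.1142.
−S·ln(1−ᾱ) = −468.1 × ln(1 − 0.1142) = 56.764.
V = 37.5 × 2.9 × 3.1 = 337.125 m³.
T = 0.161·V/[−S·ln(1−ᾱ)] = 0.161·337.125/56.764 = 0.96 s.

0.96 s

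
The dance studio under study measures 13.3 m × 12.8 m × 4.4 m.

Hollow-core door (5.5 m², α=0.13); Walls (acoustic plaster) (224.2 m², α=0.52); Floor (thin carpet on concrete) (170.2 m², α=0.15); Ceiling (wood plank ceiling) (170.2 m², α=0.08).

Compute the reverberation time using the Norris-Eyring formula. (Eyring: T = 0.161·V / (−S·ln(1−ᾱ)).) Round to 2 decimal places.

Total surface area S = 5.5 + 224.2 + 170.2 + 170.2 = 570.1 m².
Absorption A = 5.5·0.13 + 224.2·0.52 + 170.2·0.15 + 170.2·0.08 = 156.445 sabins.
ᾱ = 156.445 / 570.1 = 0.2744.
−S·ln(1−ᾱ) = −570.1 × ln(1 − 0.2744) = 182.863.
V = 13.3 × 12.8 × 4.4 = 749.056 m³.
RT60 = 0.161 × 749.056 / 182.863 = 0.66 s.

0.66 s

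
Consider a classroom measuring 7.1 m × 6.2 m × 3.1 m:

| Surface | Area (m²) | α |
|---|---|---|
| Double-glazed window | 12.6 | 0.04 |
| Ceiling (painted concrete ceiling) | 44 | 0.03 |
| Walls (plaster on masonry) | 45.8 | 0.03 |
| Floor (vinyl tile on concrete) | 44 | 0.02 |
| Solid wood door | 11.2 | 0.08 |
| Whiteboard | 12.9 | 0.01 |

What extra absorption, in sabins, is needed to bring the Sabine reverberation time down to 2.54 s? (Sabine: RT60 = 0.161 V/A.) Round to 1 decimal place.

3.5 sabins

Equivalent absorption area: A₁ = 12.6·0.04 + 44·0.03 + 45.8·0.03 + 44·0.02 + 11.2·0.08 + 12.9·0.01 = 5.103 m².
For T = 2.54 s, need A₂ = 0.161·V/T = 0.161·136.462/2.54 = 8.650 sabins.
Additional absorption ΔA = 8.650 − 5.103 = 3.5 sabins.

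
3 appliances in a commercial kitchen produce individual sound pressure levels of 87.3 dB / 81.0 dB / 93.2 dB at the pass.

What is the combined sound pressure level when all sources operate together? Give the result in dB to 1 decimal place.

Sum in the linear (power) domain: Σ 10^(Lᵢ/10) = 10^(87.3/10) + 10^(81.0/10) + 10^(93.2/10) = 2.752e+09.
Back to dB: 10·log₁₀ Σ = 94.4 dB.

94.4 dB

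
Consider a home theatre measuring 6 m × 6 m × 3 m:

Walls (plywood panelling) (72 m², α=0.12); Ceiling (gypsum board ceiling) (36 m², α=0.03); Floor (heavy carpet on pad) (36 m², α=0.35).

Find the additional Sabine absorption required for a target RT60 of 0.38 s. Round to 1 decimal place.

Total absorption A₁ = 72×0.12 + 36×0.03 + 36×0.35
  = 8.640 + 1.080 + 12.600 = 22.320 m² sabins.
Target A₂ = 0.161·108/0.38 = 45.758 sabins (V = 108 m³).
Shortfall: 45.758 − 22.320 = 23.4 sabins.

23.4 sabins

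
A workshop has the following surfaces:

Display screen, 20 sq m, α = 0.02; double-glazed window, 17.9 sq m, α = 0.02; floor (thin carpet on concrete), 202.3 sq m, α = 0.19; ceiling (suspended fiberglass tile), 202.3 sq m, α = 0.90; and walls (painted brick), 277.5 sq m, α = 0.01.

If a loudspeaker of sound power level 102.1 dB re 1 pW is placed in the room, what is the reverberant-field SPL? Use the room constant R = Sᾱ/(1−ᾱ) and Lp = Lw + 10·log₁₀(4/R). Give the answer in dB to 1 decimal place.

Σ(Sᵢαᵢ) = 20×0.02 + 17.9×0.02 + 202.3×0.19 + 202.3×0.90 + 277.5×0.01 = 224.040; total area S = 720.0 sq m.
ᾱ = 224.040/720.0 = 0.3112; R = Sᾱ/(1−ᾱ) = 224.040/(1−0.3112) = 325.261 sq m.
Lp = 102.1 + 10·log₁₀(4/325.261) = 102.1 + (-19.10) = 83.0 dB.

83.0 dB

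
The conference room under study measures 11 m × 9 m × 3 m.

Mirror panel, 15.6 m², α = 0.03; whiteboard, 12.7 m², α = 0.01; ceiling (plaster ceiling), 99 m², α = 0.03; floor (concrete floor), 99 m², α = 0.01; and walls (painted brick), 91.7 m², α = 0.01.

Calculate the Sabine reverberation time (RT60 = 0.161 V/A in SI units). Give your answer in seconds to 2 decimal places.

8.74 s

Total absorption A = 15.6·0.03 + 12.7·0.01 + 99·0.03 + 99·0.01 + 91.7·0.01
  = 0.468 + 0.127 + 2.970 + 0.990 + 0.917 = 5.472 m² sabins.
Room volume: 297 m³.
T = 0.161 V/A = 0.161·297/5.472 = 8.74 s.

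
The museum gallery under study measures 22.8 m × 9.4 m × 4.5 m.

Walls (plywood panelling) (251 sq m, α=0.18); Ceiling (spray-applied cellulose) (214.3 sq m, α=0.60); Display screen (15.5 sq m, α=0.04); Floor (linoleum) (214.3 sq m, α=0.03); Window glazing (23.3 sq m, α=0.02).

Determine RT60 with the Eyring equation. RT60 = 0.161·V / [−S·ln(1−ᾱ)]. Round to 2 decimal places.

0.74 sec

Total surface area S = 251 + 214.3 + 15.5 + 214.3 + 23.3 = 718.4 sq m.
Absorption A = 251·0.18 + 214.3·0.60 + 15.5·0.04 + 214.3·0.03 + 23.3·0.02 = 181.275 sabins.
Mean coefficient ᾱ = A/S = 0.2523.
Eyring denominator: −S ln(1−ᾱ) = 208.877.
V = 22.8 × 9.4 × 4.5 = 964.44 m³.
RT60 = 0.161 × 964.44 / 208.877 = 0.74 s.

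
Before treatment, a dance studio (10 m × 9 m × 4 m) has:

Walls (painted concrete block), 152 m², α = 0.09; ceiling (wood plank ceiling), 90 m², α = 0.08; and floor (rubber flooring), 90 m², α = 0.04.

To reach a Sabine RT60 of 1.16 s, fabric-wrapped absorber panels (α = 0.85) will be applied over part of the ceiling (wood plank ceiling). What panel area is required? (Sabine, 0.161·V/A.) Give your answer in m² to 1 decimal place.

33.1

Summing Sᵢαᵢ: 13.680 + 7.200 + 3.600 → A₁ = 24.480 sabins.
V = 360 m³. Target absorption A₂ = 0.161 × 360 / 1.16 = 49.966 sabins.
Absorption to add: 49.966 − 24.480 = 25.486 sabins.
Each m² of panel replacing the ceiling (wood plank ceiling) adds (0.85 − 0.08) = 0.77 sabins.
Panel area = 25.486 / 0.77 = 33.1 m².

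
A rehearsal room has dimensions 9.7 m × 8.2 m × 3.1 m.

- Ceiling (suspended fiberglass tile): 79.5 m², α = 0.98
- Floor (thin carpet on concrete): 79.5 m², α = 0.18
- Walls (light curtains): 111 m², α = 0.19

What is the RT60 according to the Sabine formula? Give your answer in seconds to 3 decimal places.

Summing Sᵢαᵢ: 77.910 + 14.310 + 21.090 → A = 113.310 sabins.
Volume V = 9.7 × 8.2 × 3.1 = 246.574 m³.
T = 0.161 V/A = 0.161·246.574/113.310 = 0.350 s.

0.350 sec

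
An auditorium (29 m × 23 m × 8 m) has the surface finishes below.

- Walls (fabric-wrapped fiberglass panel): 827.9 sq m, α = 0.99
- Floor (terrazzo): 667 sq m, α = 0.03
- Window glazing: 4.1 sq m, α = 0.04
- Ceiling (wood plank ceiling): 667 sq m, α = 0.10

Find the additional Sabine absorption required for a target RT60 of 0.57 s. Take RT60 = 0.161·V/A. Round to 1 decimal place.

600.7 sabins

Summing Sᵢαᵢ: 819.621 + 20.010 + 0.164 + 66.700 → A₁ = 906.495 sabins.
Target A₂ = 0.161·5336/0.57 = 1507.186 sabins (V = 5336 m³).
Shortfall: 1507.186 − 906.495 = 600.7 sabins.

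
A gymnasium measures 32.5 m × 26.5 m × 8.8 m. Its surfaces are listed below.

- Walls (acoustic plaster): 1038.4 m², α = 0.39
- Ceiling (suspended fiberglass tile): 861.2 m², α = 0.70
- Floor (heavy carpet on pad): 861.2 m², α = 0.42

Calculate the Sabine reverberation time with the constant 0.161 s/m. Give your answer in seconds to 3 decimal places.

Equivalent absorption area: A = 1038.4·0.39 + 861.2·0.70 + 861.2·0.42 = 1369.520 m².
Volume V = 32.5 × 26.5 × 8.8 = 7579 m³.
Sabine: RT60 = 0.161 × 7579 / 1369.520 = 0.891 s.

0.891 s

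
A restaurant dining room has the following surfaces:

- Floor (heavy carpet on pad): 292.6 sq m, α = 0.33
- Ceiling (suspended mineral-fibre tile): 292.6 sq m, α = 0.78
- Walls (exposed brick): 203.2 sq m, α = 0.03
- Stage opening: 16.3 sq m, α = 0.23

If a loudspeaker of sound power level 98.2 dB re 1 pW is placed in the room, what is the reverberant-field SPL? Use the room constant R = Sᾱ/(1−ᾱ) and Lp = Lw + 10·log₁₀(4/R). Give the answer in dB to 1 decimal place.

76.6 dB

Σ(Sᵢαᵢ) = 292.6·0.33 + 292.6·0.78 + 203.2·0.03 + 16.3·0.23 = 334.631; total area S = 804.7 sq m.
ᾱ = 334.631/804.7 = 0.4158; R = Sᾱ/(1−ᾱ) = 334.631/(1−0.4158) = 572.802 sq m.
Lp = 98.2 + 10·log₁₀(4/572.802) = 98.2 + (-21.56) = 76.6 dB.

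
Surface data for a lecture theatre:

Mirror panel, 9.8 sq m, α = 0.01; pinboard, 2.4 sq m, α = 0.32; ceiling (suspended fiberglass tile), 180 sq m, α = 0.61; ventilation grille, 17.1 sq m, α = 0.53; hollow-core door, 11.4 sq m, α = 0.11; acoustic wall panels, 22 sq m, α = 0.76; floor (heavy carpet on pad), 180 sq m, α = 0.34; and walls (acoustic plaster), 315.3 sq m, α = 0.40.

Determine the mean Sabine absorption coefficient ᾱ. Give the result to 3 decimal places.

0.440

Total surface area S = 738.0 sq m.
Weighted sum Σ Sα = 325.023.
ᾱ = A/S = 0.440.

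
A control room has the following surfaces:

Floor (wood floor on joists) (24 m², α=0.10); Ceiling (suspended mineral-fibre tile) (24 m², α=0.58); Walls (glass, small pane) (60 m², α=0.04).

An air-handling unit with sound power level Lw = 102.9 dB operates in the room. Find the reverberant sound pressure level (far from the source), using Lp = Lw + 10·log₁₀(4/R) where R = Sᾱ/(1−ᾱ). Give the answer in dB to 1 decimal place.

Σ(Sᵢαᵢ) = 24×0.10 + 24×0.58 + 60×0.04 = 18.720; total area S = 108.0 m².
ᾱ = 0.1733, so room constant R = A/(1−ᾱ) = 22.644 m².
Lp = Lw + 10 log₁₀(4/R) = 102.9 -7.53 = 95.4 dB.

95.4 dB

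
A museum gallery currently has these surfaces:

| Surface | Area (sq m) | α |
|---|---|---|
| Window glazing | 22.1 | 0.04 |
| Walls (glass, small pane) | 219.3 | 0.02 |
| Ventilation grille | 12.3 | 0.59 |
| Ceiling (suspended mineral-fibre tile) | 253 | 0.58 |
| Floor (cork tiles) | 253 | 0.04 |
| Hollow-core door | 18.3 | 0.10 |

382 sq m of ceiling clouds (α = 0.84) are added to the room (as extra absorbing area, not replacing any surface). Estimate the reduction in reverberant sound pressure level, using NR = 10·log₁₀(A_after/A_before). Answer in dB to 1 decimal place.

4.6 dB

Total absorption A_before = 22.1*0.04 + 219.3*0.02 + 12.3*0.59 + 253*0.58 + 253*0.04 + 18.3*0.10
  = 0.884 + 4.386 + 7.257 + 146.740 + 10.120 + 1.830 = 171.217 sq m sabins.
Treatment contributes 382·0.84 = 320.880 sabins.
New total A_after = 492.097 sabins.
Reduction = 10 log₁₀(A_after/A_before) = 10 log₁₀(2.8741) = 4.6 dB.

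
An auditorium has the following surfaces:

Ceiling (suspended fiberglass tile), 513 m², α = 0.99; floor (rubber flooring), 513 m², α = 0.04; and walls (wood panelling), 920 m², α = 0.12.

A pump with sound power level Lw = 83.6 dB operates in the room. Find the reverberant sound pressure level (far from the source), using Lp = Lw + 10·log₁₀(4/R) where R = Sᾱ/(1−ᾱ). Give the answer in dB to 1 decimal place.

A = 638.790 sabins; S = 1946.0 m².
ᾱ = 0.3283, so room constant R = A/(1−ᾱ) = 951.005 m².
Lp = Lw + 10 log₁₀(4/R) = 83.6 -23.76 = 59.8 dB.

59.8 dB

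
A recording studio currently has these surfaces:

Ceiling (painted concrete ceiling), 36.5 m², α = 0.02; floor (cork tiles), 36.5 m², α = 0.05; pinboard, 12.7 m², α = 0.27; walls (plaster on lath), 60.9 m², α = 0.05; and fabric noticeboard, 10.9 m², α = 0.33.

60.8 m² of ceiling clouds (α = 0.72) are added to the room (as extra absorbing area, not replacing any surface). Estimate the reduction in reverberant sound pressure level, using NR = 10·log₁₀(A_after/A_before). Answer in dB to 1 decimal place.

6.5 dB

Total absorption A_before = 36.5×0.02 + 36.5×0.05 + 12.7×0.27 + 60.9×0.05 + 10.9×0.33
  = 0.730 + 1.825 + 3.429 + 3.045 + 3.597 = 12.626 m² sabins.
Added absorption = 60.8 × 0.72 = 43.776 sabins.
New total A_after = 56.402 sabins.
Reduction = 10 log₁₀(A_after/A_before) = 10 log₁₀(4.4671) = 6.5 dB.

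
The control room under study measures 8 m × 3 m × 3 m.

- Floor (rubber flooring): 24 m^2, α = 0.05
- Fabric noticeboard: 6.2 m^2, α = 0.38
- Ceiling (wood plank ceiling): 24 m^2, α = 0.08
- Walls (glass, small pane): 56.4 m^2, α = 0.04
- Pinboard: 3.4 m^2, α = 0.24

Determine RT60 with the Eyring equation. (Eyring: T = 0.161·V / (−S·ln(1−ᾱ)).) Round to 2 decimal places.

S = Σ Sᵢ = 114.0 m^2.
Absorption A = 24·0.05 + 6.2·0.38 + 24·0.08 + 56.4·0.04 + 3.4·0.24 = 8.548 sabins.
Mean coefficient ᾱ = A/S = 0.0750.
−S·ln(1−ᾱ) = −114.0 × ln(1 − 0.0750) = 8.888.
V = 8 × 3 × 3 = 72 m³.
RT60 = 0.161 × 72 / 8.888 = 1.30 s.

1.30 s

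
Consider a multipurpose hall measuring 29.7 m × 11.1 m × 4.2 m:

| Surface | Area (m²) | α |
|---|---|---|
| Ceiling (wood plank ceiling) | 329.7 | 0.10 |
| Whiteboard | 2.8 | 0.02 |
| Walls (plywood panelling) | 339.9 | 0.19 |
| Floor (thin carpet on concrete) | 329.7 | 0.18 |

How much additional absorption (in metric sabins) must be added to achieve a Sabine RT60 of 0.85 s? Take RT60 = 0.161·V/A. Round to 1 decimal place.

Equivalent absorption area: A₁ = 329.7·0.10 + 2.8·0.02 + 339.9·0.19 + 329.7·0.18 = 156.953 m².
Target A₂ = 0.161·1384.614/0.85 = 262.262 sabins (V = 1384.614 m³).
ΔA = A₂ − A₁ = 262.262 − 156.953 = 105.3 sabins.

105.3 sabins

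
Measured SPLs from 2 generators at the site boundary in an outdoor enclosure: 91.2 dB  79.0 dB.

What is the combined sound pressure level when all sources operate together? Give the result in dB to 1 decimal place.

91.5 dB

Sum in the linear (power) domain: Σ 10^(Lᵢ/10) = 10^(91.2/10) + 10^(79.0/10) = 1.398e+09.
Combined level = 10 log₁₀(1.398e+09) = 91.5 dB.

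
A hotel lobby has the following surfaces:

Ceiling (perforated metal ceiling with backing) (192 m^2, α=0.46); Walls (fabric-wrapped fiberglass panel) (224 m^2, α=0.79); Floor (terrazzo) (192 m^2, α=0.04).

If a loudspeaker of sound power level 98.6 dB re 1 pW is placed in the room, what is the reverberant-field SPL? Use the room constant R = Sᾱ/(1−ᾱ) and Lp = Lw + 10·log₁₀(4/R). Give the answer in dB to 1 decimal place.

77.7 dB

A = 272.960 sabins; S = 608.0 m^2.
ᾱ = 0.4489, so room constant R = A/(1−ᾱ) = 495.300 m^2.
Lp = 98.6 + 10·log₁₀(4/495.300) = 98.6 + (-20.93) = 77.7 dB.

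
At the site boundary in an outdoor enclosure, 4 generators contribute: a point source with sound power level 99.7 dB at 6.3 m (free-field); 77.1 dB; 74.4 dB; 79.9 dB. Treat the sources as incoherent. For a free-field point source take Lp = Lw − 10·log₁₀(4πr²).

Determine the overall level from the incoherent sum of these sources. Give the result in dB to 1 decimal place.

82.9 dB

Source at 6.3 m: Lp = 99.7 − 10·log₁₀(4π·6.3²) = 99.7 − 10·log₁₀(498.759) = 72.7 dB.
Σ 10^(Lᵢ/10) = 1.952e+08.
Back to dB: 10·log₁₀ Σ = 82.9 dB.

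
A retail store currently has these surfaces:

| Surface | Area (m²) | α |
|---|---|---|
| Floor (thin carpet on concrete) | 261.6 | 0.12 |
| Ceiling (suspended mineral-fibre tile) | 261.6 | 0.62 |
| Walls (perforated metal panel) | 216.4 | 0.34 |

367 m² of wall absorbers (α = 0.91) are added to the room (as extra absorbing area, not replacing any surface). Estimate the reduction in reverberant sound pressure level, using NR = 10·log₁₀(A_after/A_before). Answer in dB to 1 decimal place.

Summing Sᵢαᵢ: 31.392 + 162.192 + 73.576 → A_before = 267.160 sabins.
Treatment contributes 367·0.91 = 333.970 sabins.
A_after = 267.160 + 333.970 = 601.130 sabins.
NR = 10·log₁₀(601.130/267.160) = 3.5 dB.

3.5 dB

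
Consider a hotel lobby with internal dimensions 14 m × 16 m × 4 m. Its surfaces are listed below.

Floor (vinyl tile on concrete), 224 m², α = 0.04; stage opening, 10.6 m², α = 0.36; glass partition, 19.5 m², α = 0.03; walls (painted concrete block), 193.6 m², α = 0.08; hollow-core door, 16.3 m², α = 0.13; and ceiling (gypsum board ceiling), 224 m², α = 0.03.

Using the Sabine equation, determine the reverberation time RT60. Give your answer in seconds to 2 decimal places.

3.83 s

A = Σ Sᵢαᵢ = 224·0.04 + 10.6·0.36 + 19.5·0.03 + 193.6·0.08 + 16.3·0.13 + 224·0.03 = 37.688 sabins.
Volume V = 14 × 16 × 4 = 896 m³.
Sabine: RT60 = 0.161 × 896 / 37.688 = 3.83 s.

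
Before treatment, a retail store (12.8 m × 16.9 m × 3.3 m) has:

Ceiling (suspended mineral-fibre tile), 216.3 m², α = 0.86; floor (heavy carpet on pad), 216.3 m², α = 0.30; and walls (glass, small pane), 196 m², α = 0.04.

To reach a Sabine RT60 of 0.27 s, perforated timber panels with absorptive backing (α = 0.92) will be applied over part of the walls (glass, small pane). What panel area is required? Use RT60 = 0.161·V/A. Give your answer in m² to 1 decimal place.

A₁ = Σ Sᵢαᵢ = 216.3*0.86 + 216.3*0.30 + 196*0.04 = 258.748 sabins.
Required A₂ = 0.161·713.856/0.27 = 425.670 sabins.
ΔA needed = 425.670 − 258.748 = 166.922 sabins.
Each m² of panel replacing the walls (glass, small pane) adds (0.92 − 0.04) = 0.88 sabins.
Panel area = 166.922 / 0.88 = 189.7 m².

189.7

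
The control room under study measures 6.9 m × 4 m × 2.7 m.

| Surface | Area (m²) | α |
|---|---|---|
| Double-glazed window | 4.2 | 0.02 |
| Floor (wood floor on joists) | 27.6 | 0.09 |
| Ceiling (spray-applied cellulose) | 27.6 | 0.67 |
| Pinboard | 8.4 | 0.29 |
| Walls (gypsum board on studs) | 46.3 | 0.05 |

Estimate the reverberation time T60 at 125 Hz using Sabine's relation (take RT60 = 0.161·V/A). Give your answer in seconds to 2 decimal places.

0.46 seconds

Total absorption A = 4.2·0.02 + 27.6·0.09 + 27.6·0.67 + 8.4·0.29 + 46.3·0.05
  = 0.084 + 2.484 + 18.492 + 2.436 + 2.315 = 25.811 m² sabins.
Room volume: 74.52 m³.
T = 0.161 V/A = 0.161·74.52/25.811 = 0.46 s.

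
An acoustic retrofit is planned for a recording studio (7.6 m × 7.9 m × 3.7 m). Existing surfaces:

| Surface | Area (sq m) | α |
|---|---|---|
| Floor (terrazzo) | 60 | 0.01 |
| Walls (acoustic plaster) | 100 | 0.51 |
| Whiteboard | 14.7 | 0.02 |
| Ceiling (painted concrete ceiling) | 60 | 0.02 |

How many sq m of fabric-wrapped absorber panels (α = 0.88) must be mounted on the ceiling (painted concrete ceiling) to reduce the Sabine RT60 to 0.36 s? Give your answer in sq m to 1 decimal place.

53.8

Total absorption A₁ = 60*0.01 + 100*0.51 + 14.7*0.02 + 60*0.02
  = 0.600 + 51.000 + 0.294 + 1.200 = 53.094 sq m sabins.
Required A₂ = 0.161·222.148/0.36 = 99.350 sabins.
ΔA needed = 99.350 − 53.094 = 46.256 sabins.
Net gain per sq m: Δα = 0.88 − 0.02 = 0.86.
Area = ΔA/Δα = 46.256/0.86 = 53.8 sq m.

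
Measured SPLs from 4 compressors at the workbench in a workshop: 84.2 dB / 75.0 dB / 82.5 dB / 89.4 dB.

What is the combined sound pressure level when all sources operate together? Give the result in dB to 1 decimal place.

91.3 dB

Converting to relative power and adding: 10^(84.2/10) + 10^(75.0/10) + 10^(82.5/10) + 10^(89.4/10) = 1.343e+09.
L_total = 10·log₁₀(1.343e+09) = 91.3 dB.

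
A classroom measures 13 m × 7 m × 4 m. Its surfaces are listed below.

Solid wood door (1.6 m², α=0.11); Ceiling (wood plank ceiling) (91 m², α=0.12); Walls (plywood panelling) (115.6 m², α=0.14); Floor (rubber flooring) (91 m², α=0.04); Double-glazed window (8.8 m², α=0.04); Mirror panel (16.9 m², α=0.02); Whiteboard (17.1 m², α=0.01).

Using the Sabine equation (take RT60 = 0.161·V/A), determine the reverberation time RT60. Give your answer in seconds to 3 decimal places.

Summing Sᵢαᵢ: 0.176 + 10.920 + 16.184 + 3.640 + 0.352 + 0.338 + 0.171 → A = 31.781 sabins.
V = 13·7·4 = 364 m³.
RT60 = 0.161 · V / A = 0.161 × 364 / 31.781 = 1.844 s.

1.844 sec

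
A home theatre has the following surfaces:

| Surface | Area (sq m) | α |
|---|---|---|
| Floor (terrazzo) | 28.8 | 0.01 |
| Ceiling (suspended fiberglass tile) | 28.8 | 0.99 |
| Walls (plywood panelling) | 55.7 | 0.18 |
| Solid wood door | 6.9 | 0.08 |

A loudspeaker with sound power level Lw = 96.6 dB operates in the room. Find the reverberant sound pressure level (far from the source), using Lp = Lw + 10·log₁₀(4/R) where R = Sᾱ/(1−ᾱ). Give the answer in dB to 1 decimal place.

84.9 dB

A = 39.378 sabins; S = 120.2 sq m.
ᾱ = 39.378/120.2 = 0.3276; R = Sᾱ/(1−ᾱ) = 39.378/(1−0.3276) = 58.563 sq m.
Lp = 96.6 + 10·log₁₀(4/58.563) = 96.6 + (-11.66) = 84.9 dB.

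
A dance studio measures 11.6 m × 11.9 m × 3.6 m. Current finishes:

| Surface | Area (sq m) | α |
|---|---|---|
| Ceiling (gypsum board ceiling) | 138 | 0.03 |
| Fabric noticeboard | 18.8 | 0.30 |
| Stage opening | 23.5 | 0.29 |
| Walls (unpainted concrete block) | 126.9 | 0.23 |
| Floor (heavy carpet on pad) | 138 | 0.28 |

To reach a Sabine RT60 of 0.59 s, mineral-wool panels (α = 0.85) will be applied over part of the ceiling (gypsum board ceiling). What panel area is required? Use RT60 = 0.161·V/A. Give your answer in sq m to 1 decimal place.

Equivalent absorption area: A₁ = 138*0.03 + 18.8*0.30 + 23.5*0.29 + 126.9*0.23 + 138*0.28 = 84.422 sq m.
V = 496.944 m³. Target absorption A₂ = 0.161 × 496.944 / 0.59 = 135.607 sabins.
ΔA needed = 135.607 − 84.422 = 51.185 sabins.
Each sq m of panel replacing the ceiling (gypsum board ceiling) adds (0.85 − 0.03) = 0.82 sabins.
Panel area = 51.185 / 0.82 = 62.4 sq m.

62.4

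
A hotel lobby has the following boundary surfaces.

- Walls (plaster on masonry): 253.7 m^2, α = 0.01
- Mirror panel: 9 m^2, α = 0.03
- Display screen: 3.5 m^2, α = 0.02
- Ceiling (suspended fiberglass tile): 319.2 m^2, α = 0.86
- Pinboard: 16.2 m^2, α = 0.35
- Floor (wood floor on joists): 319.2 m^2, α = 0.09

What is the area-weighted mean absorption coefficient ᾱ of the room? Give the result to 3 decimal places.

Total surface area S = 920.8 m^2.
A = 253.7×0.01 + 9×0.03 + 3.5×0.02 + 319.2×0.86 + 16.2×0.35 + 319.2×0.09 = 311.787 sabins.
ᾱ = A/S = 0.339.

0.339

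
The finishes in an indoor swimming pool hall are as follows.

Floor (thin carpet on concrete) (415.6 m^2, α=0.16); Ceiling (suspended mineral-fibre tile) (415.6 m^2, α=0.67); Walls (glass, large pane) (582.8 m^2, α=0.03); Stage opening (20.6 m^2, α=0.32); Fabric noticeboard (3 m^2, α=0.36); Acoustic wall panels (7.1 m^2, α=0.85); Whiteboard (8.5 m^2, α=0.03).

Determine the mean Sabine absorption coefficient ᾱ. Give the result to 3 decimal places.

S = Σ Sᵢ = 415.6 + 415.6 + 582.8 + 20.6 + 3 + 7.1 + 8.5 = 1453.2 m^2.
A = 415.6·0.16 + 415.6·0.67 + 582.8·0.03 + 20.6·0.32 + 3·0.36 + 7.1·0.85 + 8.5·0.03 = 376.394 sabins.
ᾱ = 376.394 / 1453.2 = 0.259.

0.259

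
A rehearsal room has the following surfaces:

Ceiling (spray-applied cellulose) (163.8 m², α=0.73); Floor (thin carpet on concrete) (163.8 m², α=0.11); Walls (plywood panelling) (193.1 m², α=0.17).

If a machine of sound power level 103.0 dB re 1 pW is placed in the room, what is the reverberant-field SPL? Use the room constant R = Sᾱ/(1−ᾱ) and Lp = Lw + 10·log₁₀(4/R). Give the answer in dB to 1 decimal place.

Σ(Sᵢαᵢ) = 163.8·0.73 + 163.8·0.11 + 193.1·0.17 = 170.419; total area S = 520.7 m².
ᾱ = 0.3273, so room constant R = A/(1−ᾱ) = 253.336 m².
Lp = 103.0 + 10·log₁₀(4/253.336) = 103.0 + (-18.02) = 85.0 dB.

85.0 dB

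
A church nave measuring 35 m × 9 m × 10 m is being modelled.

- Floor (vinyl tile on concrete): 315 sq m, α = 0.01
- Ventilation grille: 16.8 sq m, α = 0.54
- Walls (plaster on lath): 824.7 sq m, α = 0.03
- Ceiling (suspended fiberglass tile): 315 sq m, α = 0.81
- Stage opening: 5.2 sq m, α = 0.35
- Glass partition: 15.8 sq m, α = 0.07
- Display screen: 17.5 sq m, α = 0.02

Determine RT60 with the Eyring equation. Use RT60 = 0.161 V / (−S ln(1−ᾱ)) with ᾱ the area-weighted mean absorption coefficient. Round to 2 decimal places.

1.54 sec

Total surface area S = 315 + 16.8 + 824.7 + 315 + 5.2 + 15.8 + 17.5 = 1510.0 sq m.
Absorption A = 315·0.01 + 16.8·0.54 + 824.7·0.03 + 315·0.81 + 5.2·0.35 + 15.8·0.07 + 17.5·0.02 = 295.389 sabins.
ᾱ = 295.389 / 1510.0 = 0.1956.
−S·ln(1−ᾱ) = −1510.0 × ln(1 − 0.1956) = 328.665.
V = 35 × 9 × 10 = 3150 m³.
RT60 = 0.161 × 3150 / 328.665 = 1.54 s.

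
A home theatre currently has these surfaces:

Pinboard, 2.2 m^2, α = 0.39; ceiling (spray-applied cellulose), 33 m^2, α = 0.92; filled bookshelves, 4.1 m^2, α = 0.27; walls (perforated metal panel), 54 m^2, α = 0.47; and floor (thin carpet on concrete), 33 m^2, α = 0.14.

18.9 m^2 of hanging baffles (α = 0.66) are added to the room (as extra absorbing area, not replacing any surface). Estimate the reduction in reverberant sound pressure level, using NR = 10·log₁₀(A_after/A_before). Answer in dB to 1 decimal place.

0.8 dB

A_before = Σ Sᵢαᵢ = 2.2×0.39 + 33×0.92 + 4.1×0.27 + 54×0.47 + 33×0.14 = 62.325 sabins.
Treatment contributes 18.9·0.66 = 12.474 sabins.
A_after = 62.325 + 12.474 = 74.799 sabins.
NR = 10·log₁₀(74.799/62.325) = 0.8 dB.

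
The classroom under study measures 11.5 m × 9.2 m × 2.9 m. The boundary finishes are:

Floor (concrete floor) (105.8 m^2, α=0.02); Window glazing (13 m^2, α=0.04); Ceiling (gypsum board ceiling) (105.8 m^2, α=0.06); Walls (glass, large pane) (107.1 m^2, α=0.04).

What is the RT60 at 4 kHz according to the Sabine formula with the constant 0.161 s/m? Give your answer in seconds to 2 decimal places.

3.72 sec

Summing Sᵢαᵢ: 2.116 + 0.520 + 6.348 + 4.284 → A = 13.268 sabins.
Volume V = 11.5 × 9.2 × 2.9 = 306.82 m³.
T = 0.161 V/A = 0.161·306.82/13.268 = 3.72 s.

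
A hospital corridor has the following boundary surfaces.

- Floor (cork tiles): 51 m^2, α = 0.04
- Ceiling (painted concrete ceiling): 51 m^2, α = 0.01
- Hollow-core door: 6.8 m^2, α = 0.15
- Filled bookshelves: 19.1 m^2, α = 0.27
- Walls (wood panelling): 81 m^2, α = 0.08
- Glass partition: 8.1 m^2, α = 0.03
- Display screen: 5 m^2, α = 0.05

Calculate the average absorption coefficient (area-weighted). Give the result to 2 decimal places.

Total surface area S = 222.0 m^2.
A = 51*0.04 + 51*0.01 + 6.8*0.15 + 19.1*0.27 + 81*0.08 + 8.1*0.03 + 5*0.05 = 15.700 sabins.
ᾱ = A/S = 0.07.

0.07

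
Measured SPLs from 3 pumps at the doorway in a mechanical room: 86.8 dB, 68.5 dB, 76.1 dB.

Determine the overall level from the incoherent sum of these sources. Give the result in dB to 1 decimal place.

87.2 dB

Sum in the linear (power) domain: Σ 10^(Lᵢ/10) = 10^(86.8/10) + 10^(68.5/10) + 10^(76.1/10) = 5.264e+08.
L_total = 10·log₁₀(5.264e+08) = 87.2 dB.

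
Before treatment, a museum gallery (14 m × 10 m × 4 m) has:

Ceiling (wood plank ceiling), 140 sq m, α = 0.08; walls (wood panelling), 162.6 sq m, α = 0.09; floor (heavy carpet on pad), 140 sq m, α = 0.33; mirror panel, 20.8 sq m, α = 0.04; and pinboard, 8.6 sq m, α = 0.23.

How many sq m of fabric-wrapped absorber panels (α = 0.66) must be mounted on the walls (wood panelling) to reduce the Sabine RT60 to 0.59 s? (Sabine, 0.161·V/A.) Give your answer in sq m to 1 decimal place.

136.8

Total absorption A₁ = 140·0.08 + 162.6·0.09 + 140·0.33 + 20.8·0.04 + 8.6·0.23
  = 11.200 + 14.634 + 46.200 + 0.832 + 1.978 = 74.844 sq m sabins.
V = 560 m³. Target absorption A₂ = 0.161 × 560 / 0.59 = 152.814 sabins.
Absorption to add: 152.814 − 74.844 = 77.970 sabins.
Each sq m of panel replacing the walls (wood panelling) adds (0.66 − 0.09) = 0.57 sabins.
Area = ΔA/Δα = 77.970/0.57 = 136.8 sq m.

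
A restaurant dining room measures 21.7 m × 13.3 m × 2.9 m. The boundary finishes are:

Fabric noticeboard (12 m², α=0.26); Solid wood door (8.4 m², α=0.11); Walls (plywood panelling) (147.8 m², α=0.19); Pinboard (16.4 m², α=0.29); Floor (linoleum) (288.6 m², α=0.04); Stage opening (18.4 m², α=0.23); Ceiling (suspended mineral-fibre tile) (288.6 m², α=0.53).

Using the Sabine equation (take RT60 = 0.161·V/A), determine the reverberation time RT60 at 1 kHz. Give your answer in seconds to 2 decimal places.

0.66 s

Summing Sᵢαᵢ: 3.120 + 0.924 + 28.082 + 4.756 + 11.544 + 4.232 + 152.958 → A = 205.616 sabins.
Room volume: 836.969 m³.
Sabine: RT60 = 0.161 × 836.969 / 205.616 = 0.66 s.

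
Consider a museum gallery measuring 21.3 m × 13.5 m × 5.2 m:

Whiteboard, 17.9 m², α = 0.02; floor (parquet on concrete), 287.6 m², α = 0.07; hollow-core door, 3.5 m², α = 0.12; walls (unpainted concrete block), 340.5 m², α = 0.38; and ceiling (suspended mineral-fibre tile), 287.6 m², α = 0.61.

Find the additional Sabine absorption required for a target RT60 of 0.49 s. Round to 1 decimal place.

Summing Sᵢαᵢ: 0.358 + 20.132 + 0.420 + 129.390 + 175.436 → A₁ = 325.736 sabins.
For T = 0.49 s, need A₂ = 0.161·V/T = 0.161·1495.26/0.49 = 491.300 sabins.
ΔA = A₂ − A₁ = 491.300 − 325.736 = 165.6 sabins.

165.6 sabins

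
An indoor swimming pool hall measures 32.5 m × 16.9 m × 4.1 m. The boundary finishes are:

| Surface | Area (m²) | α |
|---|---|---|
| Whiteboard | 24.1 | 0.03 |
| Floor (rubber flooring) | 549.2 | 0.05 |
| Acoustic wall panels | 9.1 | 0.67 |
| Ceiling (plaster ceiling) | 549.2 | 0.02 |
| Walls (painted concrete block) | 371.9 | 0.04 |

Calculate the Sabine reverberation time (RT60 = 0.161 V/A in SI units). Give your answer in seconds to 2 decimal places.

6.03 seconds

A = Σ Sᵢαᵢ = 24.1*0.03 + 549.2*0.05 + 9.1*0.67 + 549.2*0.02 + 371.9*0.04 = 60.140 sabins.
Volume V = 32.5 × 16.9 × 4.1 = 2251.925 m³.
RT60 = 0.161 · V / A = 0.161 × 2251.925 / 60.140 = 6.03 s.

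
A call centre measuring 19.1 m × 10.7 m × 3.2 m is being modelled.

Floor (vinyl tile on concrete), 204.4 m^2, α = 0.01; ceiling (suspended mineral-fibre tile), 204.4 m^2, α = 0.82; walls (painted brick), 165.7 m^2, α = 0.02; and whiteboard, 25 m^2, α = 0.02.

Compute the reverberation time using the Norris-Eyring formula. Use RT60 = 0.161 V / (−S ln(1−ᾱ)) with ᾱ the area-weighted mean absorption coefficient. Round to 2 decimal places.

S = Σ Sᵢ = 599.5 m^2.
Absorption A = 204.4·0.01 + 204.4·0.82 + 165.7·0.02 + 25·0.02 = 173.466 sabins.
ᾱ = 173.466 / 599.5 = 0.2894.
−S·ln(1−ᾱ) = −599.5 × ln(1 − 0.2894) = 204.817.
V = 19.1 × 10.7 × 3.2 = 653.984 m³.
RT60 = 0.161 × 653.984 / 204.817 = 0.51 s.

0.51 sec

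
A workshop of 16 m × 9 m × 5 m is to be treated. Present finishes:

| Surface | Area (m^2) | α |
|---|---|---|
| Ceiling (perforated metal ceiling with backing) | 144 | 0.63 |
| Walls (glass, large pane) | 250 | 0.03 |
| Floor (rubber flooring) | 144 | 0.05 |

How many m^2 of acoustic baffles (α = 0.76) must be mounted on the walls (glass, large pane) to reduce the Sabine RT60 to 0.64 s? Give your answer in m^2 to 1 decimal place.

Equivalent absorption area: A₁ = 144×0.63 + 250×0.03 + 144×0.05 = 105.420 m^2.
V = 720 m³. Target absorption A₂ = 0.161 × 720 / 0.64 = 181.125 sabins.
ΔA needed = 181.125 − 105.420 = 75.705 sabins.
Each m^2 of panel replacing the walls (glass, large pane) adds (0.76 − 0.03) = 0.73 sabins.
Area = ΔA/Δα = 75.705/0.73 = 103.7 m^2.

103.7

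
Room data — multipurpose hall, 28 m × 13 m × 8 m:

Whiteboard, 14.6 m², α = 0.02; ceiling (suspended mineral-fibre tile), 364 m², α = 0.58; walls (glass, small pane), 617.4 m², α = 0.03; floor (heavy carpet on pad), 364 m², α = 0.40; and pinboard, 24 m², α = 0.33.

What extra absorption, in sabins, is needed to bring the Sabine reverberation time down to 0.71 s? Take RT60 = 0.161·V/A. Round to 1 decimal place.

Equivalent absorption area: A₁ = 14.6*0.02 + 364*0.58 + 617.4*0.03 + 364*0.40 + 24*0.33 = 383.454 m².
For T = 0.71 s, need A₂ = 0.161·V/T = 0.161·2912/0.71 = 660.327 sabins.
Additional absorption ΔA = 660.327 − 383.454 = 276.9 sabins.

276.9 sabins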